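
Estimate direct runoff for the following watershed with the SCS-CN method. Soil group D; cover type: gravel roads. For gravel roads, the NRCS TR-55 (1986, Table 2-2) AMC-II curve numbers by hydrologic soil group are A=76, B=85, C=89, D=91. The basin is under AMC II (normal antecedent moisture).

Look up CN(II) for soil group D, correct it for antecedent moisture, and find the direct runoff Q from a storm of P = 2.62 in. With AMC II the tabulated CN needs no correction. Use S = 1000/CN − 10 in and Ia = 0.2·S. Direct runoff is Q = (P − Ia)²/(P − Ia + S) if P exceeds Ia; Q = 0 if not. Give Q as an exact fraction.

NRCS table: gravel roads, soil group D → CN(II) = 91
AMC II — tabulated CN = 91 applies directly.
S = 1000/91 − 10 = 90/91 in ≈ 0.989 in
Ia = 0.2·(90/91) = 18/91 in ≈ 0.198 in
Since P=2.620 > Ia=0.198: effective rainfall P−Ia = 11021/4550 in
Q = (11021/4550)²/((11021/4550) + 90/91) = (121462441/20702500)/(15521/4550) = 121462441/70620550 in ≈ 1.720 in

Q = 121462441/70620550 in ≈ 1.720 in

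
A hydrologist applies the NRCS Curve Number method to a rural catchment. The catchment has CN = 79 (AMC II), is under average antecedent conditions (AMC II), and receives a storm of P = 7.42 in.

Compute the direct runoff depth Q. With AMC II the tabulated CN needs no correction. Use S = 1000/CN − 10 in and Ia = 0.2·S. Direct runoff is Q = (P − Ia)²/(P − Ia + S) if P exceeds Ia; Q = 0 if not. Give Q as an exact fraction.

Q = 105761383/21278650 in ≈ 4.970 in

Average conditions: CN = 79 (no AMC adjustment).
Retention S: 1000/CN − 10 with CN=79.000 → S = 210/79 ≈ 2.658 in
Ia = 0.2·(210/79) = 42/79 in ≈ 0.532 in
Since P=7.420 > Ia=0.532: effective rainfall P−Ia = 27209/3950 in
Runoff Q = (P−Ia)²/(P−Ia+S) = (6.888)²/(6.888+2.658) = 105761383/21278650 ≈ 4.970 in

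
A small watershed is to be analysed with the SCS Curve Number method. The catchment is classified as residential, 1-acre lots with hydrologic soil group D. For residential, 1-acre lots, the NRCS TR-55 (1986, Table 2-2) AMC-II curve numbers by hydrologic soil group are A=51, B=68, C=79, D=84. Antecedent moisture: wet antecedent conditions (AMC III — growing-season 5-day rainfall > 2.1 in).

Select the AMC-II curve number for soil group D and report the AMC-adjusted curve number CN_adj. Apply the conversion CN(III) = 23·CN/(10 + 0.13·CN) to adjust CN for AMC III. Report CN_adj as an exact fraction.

CN_adj = 48300/523 ≈ 92.352

NRCS table: residential, 1-acre lots, soil group D → CN(II) = 84
Wet (AMC III): CN(III) = 23·84/(10 + 0.13·84) = 1932/(523/25) = 48300/523 ≈ 92.352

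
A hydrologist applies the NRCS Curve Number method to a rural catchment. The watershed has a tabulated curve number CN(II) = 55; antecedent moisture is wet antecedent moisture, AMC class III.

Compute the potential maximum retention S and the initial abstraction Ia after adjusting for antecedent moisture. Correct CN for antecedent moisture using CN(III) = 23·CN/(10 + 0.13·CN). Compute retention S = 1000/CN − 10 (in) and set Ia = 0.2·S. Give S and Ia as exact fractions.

Wet (AMC III): CN(III) = 23·55/(10 + 0.13·55) = 1265/(343/20) = 25300/343 ≈ 73.761
Max retention: S = 1000/(25300/343) − 10 = 900/253 in (≈ 3.557 in)
Ia = 0.2S: 0.2·3.557 = 0.711 in (exactly 180/253)

S = 900/253 in ≈ 3.557 in; Ia = 180/253 in ≈ 0.711 in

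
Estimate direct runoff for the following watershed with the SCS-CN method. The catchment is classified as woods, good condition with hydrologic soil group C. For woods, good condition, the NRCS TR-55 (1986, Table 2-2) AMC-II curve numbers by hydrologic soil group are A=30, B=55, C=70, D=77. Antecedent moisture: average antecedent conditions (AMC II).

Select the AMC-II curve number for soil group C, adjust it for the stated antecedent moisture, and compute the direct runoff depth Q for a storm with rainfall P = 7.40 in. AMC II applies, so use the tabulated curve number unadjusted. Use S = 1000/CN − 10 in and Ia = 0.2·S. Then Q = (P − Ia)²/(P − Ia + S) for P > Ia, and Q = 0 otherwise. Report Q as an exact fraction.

Q = 52441/13265 in ≈ 3.953 in

NRCS table: woods, good condition, soil group C → CN(II) = 70
AMC II — tabulated CN = 70 applies directly.
Max retention: S = 1000/70 − 10 = 30/7 in (≈ 4.286 in)
Ia = 0.2·(30/7) = 6/7 in ≈ 0.857 in
P − Ia = 7.400 − 0.857 = 229/35 ≈ 6.543 in (> 0, runoff occurs)
Q = (229/35)²/((229/35) + 30/7) = (52441/1225)/(379/35) = 52441/13265 in ≈ 3.953 in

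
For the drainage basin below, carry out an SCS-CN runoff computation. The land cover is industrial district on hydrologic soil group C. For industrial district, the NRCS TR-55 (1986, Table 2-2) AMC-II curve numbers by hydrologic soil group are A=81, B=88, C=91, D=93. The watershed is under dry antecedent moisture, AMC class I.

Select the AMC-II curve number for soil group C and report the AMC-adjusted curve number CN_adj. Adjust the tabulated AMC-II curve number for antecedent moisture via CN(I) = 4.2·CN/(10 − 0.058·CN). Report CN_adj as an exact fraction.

CN_adj = 63700/787 ≈ 80.940

NRCS table: industrial district, soil group C → CN(II) = 91
Adjust CN=91 to AMC I: 4.2·91/(10 − 0.058·91) → (1911/5) ÷ (2361/500) = 63700/787 ≈ 80.940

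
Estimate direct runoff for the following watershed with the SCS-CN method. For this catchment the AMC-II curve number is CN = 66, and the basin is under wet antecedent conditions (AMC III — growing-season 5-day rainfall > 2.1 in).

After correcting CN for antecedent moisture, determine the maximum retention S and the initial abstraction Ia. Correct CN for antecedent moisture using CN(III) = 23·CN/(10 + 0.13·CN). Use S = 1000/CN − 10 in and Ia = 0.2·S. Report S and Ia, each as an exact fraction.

Adjust CN=66 to AMC III: 23·66/(10 + 0.13·66) → 1518 ÷ (929/50) = 75900/929 ≈ 81.701
S = 1000/(75900/929) − 10 = 1700/759 in ≈ 2.240 in
Ia = 0.2·(1700/759) = 340/759 in ≈ 0.448 in

S = 1700/759 in ≈ 2.240 in; Ia = 340/759 in ≈ 0.448 in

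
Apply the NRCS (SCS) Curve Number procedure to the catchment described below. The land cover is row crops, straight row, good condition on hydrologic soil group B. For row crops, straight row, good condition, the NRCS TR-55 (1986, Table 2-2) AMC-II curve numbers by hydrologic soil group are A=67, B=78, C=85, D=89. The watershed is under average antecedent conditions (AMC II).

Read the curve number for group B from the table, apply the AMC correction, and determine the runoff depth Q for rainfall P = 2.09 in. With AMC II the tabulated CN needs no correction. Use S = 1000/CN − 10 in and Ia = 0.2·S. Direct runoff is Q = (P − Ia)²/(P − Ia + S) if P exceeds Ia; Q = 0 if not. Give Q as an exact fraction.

Q = 3219491/6009900 in ≈ 0.536 in

NRCS table: row crops, straight row, good condition, soil group B → CN(II) = 78
AMC II — tabulated CN = 78 applies directly.
S = 1000/78 − 10 = 110/39 in ≈ 2.821 in
Ia = 0.2S: 0.2·2.821 = 0.564 in (exactly 22/39)
Since P=2.090 > Ia=0.564: effective rainfall P−Ia = 5951/3900 in
Q = (5951/3900)²/((5951/3900) + 110/39) = (35414401/15210000)/(16951/3900) = 3219491/6009900 in ≈ 0.536 in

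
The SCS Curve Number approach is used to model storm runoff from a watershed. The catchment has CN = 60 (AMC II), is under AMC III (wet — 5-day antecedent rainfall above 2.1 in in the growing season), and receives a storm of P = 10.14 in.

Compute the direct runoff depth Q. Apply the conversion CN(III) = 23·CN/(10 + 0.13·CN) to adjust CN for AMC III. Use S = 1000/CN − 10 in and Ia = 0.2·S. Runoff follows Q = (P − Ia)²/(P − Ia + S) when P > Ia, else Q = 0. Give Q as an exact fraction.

Q = 1087878289/148291350 in ≈ 7.336 in

CN(III) from CN(II)=60: (23·60)/(10 + 0.13·60) = 6900/89 ≈ 77.528
Max retention: S = 1000/(6900/89) − 10 = 200/69 in (≈ 2.899 in)
Ia = 0.2·(200/69) = 40/69 in ≈ 0.580 in
Since P=10.140 > Ia=0.580: effective rainfall P−Ia = 32983/3450 in
Q: (32983/3450)² ÷ (42983/3450) = 1087878289/148291350 in (≈ 7.336 in)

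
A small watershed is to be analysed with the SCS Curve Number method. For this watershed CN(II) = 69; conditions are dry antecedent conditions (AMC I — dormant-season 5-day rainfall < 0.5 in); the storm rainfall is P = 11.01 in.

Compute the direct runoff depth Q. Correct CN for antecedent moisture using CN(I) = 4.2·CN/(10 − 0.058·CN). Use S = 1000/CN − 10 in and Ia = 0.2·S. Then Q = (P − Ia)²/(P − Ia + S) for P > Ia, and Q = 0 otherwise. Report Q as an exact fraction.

Dry (AMC I): CN(I) = 4.2·69/(10 − 0.058·69) = (1449/5)/(2999/500) = 144900/2999 ≈ 48.316
Max retention: S = 1000/(144900/2999) − 10 = 15500/1449 in (≈ 10.697 in)
Initial abstraction Ia = S/5 = (15500/1449)/5 = 3100/1449 ≈ 2.139 in
Since P=11.010 > Ia=2.139: effective rainfall P−Ia = 1285349/144900 in
Q = (1285349/144900)²/((1285349/144900) + 15500/1449) = (1652122051801/20996010000)/(2835349/144900) = 1652122051801/410842070100 in ≈ 4.021 in

Q = 1652122051801/410842070100 in ≈ 4.021 in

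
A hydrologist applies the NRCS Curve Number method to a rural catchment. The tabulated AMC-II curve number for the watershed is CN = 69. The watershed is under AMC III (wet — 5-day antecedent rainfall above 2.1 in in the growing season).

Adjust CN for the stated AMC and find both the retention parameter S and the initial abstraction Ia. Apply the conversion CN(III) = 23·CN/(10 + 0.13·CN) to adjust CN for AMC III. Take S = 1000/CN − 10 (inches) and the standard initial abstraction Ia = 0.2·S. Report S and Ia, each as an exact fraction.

Adjust CN=69 to AMC III: 23·69/(10 + 0.13·69) → 1587 ÷ (1897/100) = 158700/1897 ≈ 83.658
Retention S: 1000/CN − 10 with CN=83.658 → S = 3100/1587 ≈ 1.953 in
Ia = 0.2·(3100/1587) = 620/1587 in ≈ 0.391 in

S = 3100/1587 in ≈ 1.953 in; Ia = 620/1587 in ≈ 0.391 in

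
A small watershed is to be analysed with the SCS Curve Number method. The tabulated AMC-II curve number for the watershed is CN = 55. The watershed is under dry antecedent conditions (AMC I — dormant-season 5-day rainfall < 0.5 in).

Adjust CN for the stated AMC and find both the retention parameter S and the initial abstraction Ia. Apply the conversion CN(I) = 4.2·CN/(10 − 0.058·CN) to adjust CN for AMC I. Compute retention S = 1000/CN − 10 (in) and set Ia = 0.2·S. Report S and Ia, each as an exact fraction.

S = 1500/77 in ≈ 19.481 in; Ia = 300/77 in ≈ 3.896 in

Dry (AMC I): CN(I) = 4.2·55/(10 − 0.058·55) = 231/(681/100) = 7700/227 ≈ 33.921
S = 1000/(7700/227) − 10 = 1500/77 in ≈ 19.481 in
Ia = 0.2·(1500/77) = 300/77 in ≈ 3.896 in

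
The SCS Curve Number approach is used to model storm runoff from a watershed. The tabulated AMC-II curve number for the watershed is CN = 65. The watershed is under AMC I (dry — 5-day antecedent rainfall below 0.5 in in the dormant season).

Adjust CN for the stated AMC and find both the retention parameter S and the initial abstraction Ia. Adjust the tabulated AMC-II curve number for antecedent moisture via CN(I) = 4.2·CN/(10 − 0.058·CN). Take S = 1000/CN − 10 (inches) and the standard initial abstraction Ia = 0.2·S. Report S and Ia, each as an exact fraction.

Dry (AMC I): CN(I) = 4.2·65/(10 − 0.058·65) = 273/(623/100) = 3900/89 ≈ 43.820
S = 1000/(3900/89) − 10 = 500/39 in ≈ 12.821 in
Ia = 0.2·(500/39) = 100/39 in ≈ 2.564 in

S = 500/39 in ≈ 12.821 in; Ia = 100/39 in ≈ 2.564 in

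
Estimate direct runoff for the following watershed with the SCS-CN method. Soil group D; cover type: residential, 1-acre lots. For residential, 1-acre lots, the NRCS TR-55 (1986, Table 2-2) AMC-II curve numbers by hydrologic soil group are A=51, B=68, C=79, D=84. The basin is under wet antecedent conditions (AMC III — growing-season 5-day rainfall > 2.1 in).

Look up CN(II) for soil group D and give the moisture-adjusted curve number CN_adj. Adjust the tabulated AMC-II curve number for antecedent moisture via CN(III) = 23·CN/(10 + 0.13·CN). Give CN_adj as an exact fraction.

NRCS table: residential, 1-acre lots, soil group D → CN(II) = 84
Wet (AMC III): CN(III) = 23·84/(10 + 0.13·84) = 1932/(523/25) = 48300/523 ≈ 92.352

CN_adj = 48300/523 ≈ 92.352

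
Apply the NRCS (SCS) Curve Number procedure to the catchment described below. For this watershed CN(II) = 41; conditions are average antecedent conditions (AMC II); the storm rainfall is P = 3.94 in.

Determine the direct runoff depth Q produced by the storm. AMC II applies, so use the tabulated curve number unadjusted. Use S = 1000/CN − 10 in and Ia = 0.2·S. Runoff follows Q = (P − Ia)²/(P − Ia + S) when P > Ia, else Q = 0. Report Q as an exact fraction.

Average conditions: CN = 41 (no AMC adjustment).
Max retention: S = 1000/41 − 10 = 590/41 in (≈ 14.390 in)
Ia = 0.2S: 0.2·14.390 = 2.878 in (exactly 118/41)
Since P=3.940 > Ia=2.878: effective rainfall P−Ia = 2177/2050 in
Q: (2177/2050)² ÷ (31677/2050) = 4739329/64937850 in (≈ 0.073 in)

Q = 4739329/64937850 in ≈ 0.073 in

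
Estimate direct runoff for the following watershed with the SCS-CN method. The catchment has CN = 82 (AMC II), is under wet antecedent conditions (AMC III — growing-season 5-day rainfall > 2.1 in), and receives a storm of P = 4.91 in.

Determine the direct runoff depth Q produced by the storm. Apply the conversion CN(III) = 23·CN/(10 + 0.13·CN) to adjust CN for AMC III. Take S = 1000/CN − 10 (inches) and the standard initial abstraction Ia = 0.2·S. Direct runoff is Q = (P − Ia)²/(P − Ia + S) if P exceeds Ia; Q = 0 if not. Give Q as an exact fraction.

Q = 198036570169/50451725900 in ≈ 3.925 in

CN(III) from CN(II)=82: (23·82)/(10 + 0.13·82) = 94300/1033 ≈ 91.288
Max retention: S = 1000/(94300/1033) − 10 = 900/943 in (≈ 0.954 in)
Ia = 0.2·(900/943) = 180/943 in ≈ 0.191 in
P − Ia = 4.910 − 0.191 = 445013/94300 ≈ 4.719 in (> 0, runoff occurs)
Runoff Q = (P−Ia)²/(P−Ia+S) = (4.719)²/(4.719+0.954) = 198036570169/50451725900 ≈ 3.925 in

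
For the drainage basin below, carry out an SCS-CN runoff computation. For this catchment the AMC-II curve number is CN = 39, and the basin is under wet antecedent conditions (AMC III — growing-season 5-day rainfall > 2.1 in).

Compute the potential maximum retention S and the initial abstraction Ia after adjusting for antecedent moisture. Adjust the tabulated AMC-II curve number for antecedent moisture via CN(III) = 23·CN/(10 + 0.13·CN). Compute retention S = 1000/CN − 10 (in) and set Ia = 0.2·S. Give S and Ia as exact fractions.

S = 6100/897 in ≈ 6.800 in; Ia = 1220/897 in ≈ 1.360 in

CN(III) from CN(II)=39: (23·39)/(10 + 0.13·39) = 89700/1507 ≈ 59.522
Retention S: 1000/CN − 10 with CN=59.522 → S = 6100/897 ≈ 6.800 in
Ia = 0.2S: 0.2·6.800 = 1.360 in (exactly 1220/897)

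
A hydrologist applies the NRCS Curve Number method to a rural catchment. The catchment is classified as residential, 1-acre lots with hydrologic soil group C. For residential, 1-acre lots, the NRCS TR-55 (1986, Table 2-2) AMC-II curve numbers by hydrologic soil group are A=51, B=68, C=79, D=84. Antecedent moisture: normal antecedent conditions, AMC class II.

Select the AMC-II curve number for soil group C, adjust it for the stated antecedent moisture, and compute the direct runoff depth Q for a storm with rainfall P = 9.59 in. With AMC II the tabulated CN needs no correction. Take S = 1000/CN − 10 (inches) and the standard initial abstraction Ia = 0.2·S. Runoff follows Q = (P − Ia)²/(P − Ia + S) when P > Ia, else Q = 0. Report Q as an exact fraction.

NRCS table: residential, 1-acre lots, soil group C → CN(II) = 79
Average conditions: CN = 79 (no AMC adjustment).
Retention S: 1000/CN − 10 with CN=79.000 → S = 210/79 ≈ 2.658 in
Ia = 0.2·(210/79) = 42/79 in ≈ 0.532 in
Since P=9.590 > Ia=0.532: effective rainfall P−Ia = 71561/7900 in
Q = (71561/7900)²/((71561/7900) + 210/79) = (5120976721/62410000)/(92561/7900) = 104509729/14923100 in ≈ 7.003 in

Q = 104509729/14923100 in ≈ 7.003 in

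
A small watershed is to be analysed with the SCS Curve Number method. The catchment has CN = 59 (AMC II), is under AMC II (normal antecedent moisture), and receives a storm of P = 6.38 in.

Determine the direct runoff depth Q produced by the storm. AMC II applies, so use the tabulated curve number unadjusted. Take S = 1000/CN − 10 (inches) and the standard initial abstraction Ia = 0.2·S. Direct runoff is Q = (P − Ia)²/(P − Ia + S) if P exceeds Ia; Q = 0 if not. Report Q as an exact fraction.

AMC II — tabulated CN = 59 applies directly.
Max retention: S = 1000/59 − 10 = 410/59 in (≈ 6.949 in)
Ia = 0.2S: 0.2·6.949 = 1.390 in (exactly 82/59)
Excess rainfall: 6.380 − 1.390 = 4.990 in; P > Ia so Q > 0
Q: (14721/2950)² ÷ (35221/2950) = 216707841/103901950 in (≈ 2.086 in)

Q = 216707841/103901950 in ≈ 2.086 in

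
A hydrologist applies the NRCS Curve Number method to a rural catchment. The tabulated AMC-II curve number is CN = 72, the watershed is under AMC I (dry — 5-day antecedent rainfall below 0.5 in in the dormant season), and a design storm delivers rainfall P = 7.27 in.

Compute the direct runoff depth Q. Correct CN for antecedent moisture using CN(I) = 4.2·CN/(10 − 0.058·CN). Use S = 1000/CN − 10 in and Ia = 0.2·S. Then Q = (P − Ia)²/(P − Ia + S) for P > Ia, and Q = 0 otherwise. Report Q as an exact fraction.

Adjust CN=72 to AMC I: 4.2·72/(10 − 0.058·72) → (1512/5) ÷ (728/125) = 675/13 ≈ 51.923
S = 1000/(675/13) − 10 = 250/27 in ≈ 9.259 in
Ia = 0.2·(250/27) = 50/27 in ≈ 1.852 in
Excess rainfall: 7.270 − 1.852 = 5.418 in; P > Ia so Q > 0
Q = (14629/2700)²/((14629/2700) + 250/27) = (214007641/7290000)/(39629/2700) = 214007641/106998300 in ≈ 2.000 in

Q = 214007641/106998300 in ≈ 2.000 in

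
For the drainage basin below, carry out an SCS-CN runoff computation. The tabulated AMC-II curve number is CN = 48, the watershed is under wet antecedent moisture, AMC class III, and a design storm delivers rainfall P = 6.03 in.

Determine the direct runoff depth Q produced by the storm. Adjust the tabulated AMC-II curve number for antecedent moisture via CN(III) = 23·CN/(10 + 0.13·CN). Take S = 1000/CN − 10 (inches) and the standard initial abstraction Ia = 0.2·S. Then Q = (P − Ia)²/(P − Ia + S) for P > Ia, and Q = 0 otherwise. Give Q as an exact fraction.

Wet (AMC III): CN(III) = 23·48/(10 + 0.13·48) = 1104/(406/25) = 13800/203 ≈ 67.980
Max retention: S = 1000/(13800/203) − 10 = 325/69 in (≈ 4.710 in)
Ia = 0.2·(325/69) = 65/69 in ≈ 0.942 in
Since P=6.030 > Ia=0.942: effective rainfall P−Ia = 35107/6900 in
Q = (35107/6900)²/((35107/6900) + 325/69) = (1232501449/47610000)/(67607/6900) = 1232501449/466488300 in ≈ 2.642 in

Q = 1232501449/466488300 in ≈ 2.642 in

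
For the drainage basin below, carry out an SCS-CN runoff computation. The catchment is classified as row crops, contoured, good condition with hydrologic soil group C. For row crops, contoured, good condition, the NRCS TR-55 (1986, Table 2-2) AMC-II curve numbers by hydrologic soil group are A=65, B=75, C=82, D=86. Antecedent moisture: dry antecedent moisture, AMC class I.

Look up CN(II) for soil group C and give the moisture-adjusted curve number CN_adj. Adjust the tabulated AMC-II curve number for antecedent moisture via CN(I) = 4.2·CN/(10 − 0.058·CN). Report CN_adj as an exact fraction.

CN_adj = 28700/437 ≈ 65.675

NRCS table: row crops, contoured, good condition, soil group C → CN(II) = 82
Adjust CN=82 to AMC I: 4.2·82/(10 − 0.058·82) → (1722/5) ÷ (1311/250) = 28700/437 ≈ 65.675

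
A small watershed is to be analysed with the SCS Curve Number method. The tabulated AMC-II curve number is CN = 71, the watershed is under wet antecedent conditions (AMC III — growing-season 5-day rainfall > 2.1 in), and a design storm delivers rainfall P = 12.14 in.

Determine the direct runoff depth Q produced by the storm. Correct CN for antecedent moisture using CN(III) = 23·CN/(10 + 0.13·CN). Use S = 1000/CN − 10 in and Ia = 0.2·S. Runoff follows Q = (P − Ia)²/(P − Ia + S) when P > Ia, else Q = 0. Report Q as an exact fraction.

Wet (AMC III): CN(III) = 23·71/(10 + 0.13·71) = 1633/(1923/100) = 163300/1923 ≈ 84.919
S = 1000/(163300/1923) − 10 = 2900/1633 in ≈ 1.776 in
Initial abstraction Ia = S/5 = (2900/1633)/5 = 580/1633 ≈ 0.355 in
Since P=12.140 > Ia=0.355: effective rainfall P−Ia = 962231/81650 in
Q = (962231/81650)²/((962231/81650) + 2900/1633) = (925888497361/6666722500)/(1107231/81650) = 925888497361/90405411150 in ≈ 10.242 in

Q = 925888497361/90405411150 in ≈ 10.242 in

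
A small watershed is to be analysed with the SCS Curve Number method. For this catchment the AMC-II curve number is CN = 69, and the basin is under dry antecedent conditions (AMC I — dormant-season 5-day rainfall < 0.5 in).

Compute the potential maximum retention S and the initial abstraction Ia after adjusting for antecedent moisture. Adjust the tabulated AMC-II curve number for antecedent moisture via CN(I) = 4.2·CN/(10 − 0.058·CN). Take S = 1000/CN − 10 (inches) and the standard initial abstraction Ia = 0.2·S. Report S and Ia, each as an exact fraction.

S = 15500/1449 in ≈ 10.697 in; Ia = 3100/1449 in ≈ 2.139 in

Dry (AMC I): CN(I) = 4.2·69/(10 − 0.058·69) = (1449/5)/(2999/500) = 144900/2999 ≈ 48.316
Max retention: S = 1000/(144900/2999) − 10 = 15500/1449 in (≈ 10.697 in)
Initial abstraction Ia = S/5 = (15500/1449)/5 = 3100/1449 ≈ 2.139 in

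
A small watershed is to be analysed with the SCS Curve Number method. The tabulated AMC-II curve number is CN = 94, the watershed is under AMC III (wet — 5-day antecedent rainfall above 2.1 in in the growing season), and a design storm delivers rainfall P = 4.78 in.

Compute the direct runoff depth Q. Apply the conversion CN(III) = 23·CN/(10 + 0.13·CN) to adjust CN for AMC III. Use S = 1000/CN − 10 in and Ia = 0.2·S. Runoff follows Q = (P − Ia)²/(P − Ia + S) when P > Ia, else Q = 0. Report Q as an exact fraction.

Q = 65208218881/14612903950 in ≈ 4.462 in

Adjust CN=94 to AMC III: 23·94/(10 + 0.13·94) → 2162 ÷ (1111/50) = 108100/1111 ≈ 97.300
Retention S: 1000/CN − 10 with CN=97.300 → S = 300/1081 ≈ 0.278 in
Ia = 0.2S: 0.2·0.278 = 0.056 in (exactly 60/1081)
Since P=4.780 > Ia=0.056: effective rainfall P−Ia = 255359/54050 in
Q: (255359/54050)² ÷ (270359/54050) = 65208218881/14612903950 in (≈ 4.462 in)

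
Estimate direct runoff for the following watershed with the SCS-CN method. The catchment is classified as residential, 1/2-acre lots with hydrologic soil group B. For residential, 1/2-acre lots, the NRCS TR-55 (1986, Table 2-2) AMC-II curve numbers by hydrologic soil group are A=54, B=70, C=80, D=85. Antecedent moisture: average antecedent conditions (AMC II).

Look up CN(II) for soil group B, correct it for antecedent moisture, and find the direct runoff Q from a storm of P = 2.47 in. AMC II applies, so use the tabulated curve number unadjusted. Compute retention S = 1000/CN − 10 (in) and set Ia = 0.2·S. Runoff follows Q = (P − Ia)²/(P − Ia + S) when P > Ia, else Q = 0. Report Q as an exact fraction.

Q = 1274641/2890300 in ≈ 0.441 in

NRCS table: residential, 1/2-acre lots, soil group B → CN(II) = 70
CN(II) = 70; AMC II needs no correction.
Max retention: S = 1000/70 − 10 = 30/7 in (≈ 4.286 in)
Initial abstraction Ia = S/5 = (30/7)/5 = 6/7 ≈ 0.857 in
Since P=2.470 > Ia=0.857: effective rainfall P−Ia = 1129/700 in
Q = (1129/700)²/((1129/700) + 30/7) = (1274641/490000)/(4129/700) = 1274641/2890300 in ≈ 0.441 in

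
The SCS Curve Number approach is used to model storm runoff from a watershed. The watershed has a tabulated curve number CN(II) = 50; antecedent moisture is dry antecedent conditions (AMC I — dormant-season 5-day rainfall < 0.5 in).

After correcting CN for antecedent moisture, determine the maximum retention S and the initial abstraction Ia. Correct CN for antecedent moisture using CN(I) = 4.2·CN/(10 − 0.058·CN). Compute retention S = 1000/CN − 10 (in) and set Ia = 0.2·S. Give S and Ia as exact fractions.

S = 500/21 in ≈ 23.810 in; Ia = 100/21 in ≈ 4.762 in

Adjust CN=50 to AMC I: 4.2·50/(10 − 0.058·50) → 210 ÷ (71/10) = 2100/71 ≈ 29.577
S = 1000/(2100/71) − 10 = 500/21 in ≈ 23.810 in
Ia = 0.2·(500/21) = 100/21 in ≈ 4.762 in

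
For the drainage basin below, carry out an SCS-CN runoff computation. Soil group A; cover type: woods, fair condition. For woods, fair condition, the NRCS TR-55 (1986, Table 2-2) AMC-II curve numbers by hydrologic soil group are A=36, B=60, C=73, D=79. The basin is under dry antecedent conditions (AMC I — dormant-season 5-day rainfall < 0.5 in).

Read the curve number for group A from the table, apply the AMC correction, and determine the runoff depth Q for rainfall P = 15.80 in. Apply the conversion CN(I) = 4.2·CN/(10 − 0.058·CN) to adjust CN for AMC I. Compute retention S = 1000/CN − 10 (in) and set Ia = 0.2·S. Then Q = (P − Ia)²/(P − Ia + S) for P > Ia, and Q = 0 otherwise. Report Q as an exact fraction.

NRCS table: woods, fair condition, soil group A → CN(II) = 36
CN(I) from CN(II)=36: (4.2·36)/(10 − 0.058·36) = 18900/989 ≈ 19.110
Retention S: 1000/CN − 10 with CN=19.110 → S = 8000/189 ≈ 42.328 in
Ia = 0.2S: 0.2·42.328 = 8.466 in (exactly 1600/189)
Since P=15.800 > Ia=8.466: effective rainfall P−Ia = 6931/945 in
Runoff Q = (P−Ia)²/(P−Ia+S) = (7.334)²/(7.334+42.328) = 48038761/44349795 ≈ 1.083 in

Q = 48038761/44349795 in ≈ 1.083 in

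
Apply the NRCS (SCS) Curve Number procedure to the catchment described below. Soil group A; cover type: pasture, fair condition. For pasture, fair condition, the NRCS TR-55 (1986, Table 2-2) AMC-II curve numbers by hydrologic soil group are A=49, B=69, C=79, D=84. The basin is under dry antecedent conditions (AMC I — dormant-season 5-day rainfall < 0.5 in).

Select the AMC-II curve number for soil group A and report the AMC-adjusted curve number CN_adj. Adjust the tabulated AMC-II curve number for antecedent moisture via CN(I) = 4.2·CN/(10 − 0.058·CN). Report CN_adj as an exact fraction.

CN_adj = 34300/1193 ≈ 28.751

NRCS table: pasture, fair condition, soil group A → CN(II) = 49
Dry (AMC I): CN(I) = 4.2·49/(10 − 0.058·49) = (1029/5)/(3579/500) = 34300/1193 ≈ 28.751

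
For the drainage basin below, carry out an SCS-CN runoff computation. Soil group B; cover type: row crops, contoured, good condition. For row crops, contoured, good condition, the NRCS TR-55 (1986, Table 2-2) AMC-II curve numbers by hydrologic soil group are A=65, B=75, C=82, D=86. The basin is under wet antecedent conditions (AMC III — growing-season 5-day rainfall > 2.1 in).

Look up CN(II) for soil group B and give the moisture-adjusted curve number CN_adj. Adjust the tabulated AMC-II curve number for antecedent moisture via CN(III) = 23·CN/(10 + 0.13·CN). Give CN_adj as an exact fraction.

CN_adj = 6900/79 ≈ 87.342

NRCS table: row crops, contoured, good condition, soil group B → CN(II) = 75
Adjust CN=75 to AMC III: 23·75/(10 + 0.13·75) → 1725 ÷ (79/4) = 6900/79 ≈ 87.342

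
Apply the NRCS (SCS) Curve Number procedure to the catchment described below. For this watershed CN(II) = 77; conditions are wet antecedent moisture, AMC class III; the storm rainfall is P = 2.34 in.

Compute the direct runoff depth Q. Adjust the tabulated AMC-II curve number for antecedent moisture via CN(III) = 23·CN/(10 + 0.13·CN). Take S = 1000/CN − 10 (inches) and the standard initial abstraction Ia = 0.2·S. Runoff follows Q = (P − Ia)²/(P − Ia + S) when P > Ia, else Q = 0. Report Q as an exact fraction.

CN(III) from CN(II)=77: (23·77)/(10 + 0.13·77) = 7700/87 ≈ 88.506
S = 1000/(7700/87) − 10 = 100/77 in ≈ 1.299 in
Initial abstraction Ia = S/5 = (100/77)/5 = 20/77 ≈ 0.260 in
Excess rainfall: 2.340 − 0.260 = 2.080 in; P > Ia so Q > 0
Q: (8009/3850)² ÷ (13009/3850) = 64144081/50084650 in (≈ 1.281 in)

Q = 64144081/50084650 in ≈ 1.281 in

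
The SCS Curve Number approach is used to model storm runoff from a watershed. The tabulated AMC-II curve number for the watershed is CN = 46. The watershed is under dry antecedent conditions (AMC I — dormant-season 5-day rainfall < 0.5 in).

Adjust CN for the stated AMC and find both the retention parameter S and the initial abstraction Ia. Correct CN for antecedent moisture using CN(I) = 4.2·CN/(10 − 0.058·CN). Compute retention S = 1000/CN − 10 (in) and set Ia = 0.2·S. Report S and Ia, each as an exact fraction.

S = 4500/161 in ≈ 27.950 in; Ia = 900/161 in ≈ 5.590 in

CN(I) from CN(II)=46: (4.2·46)/(10 − 0.058·46) = 16100/611 ≈ 26.350
S = 1000/(16100/611) − 10 = 4500/161 in ≈ 27.950 in
Initial abstraction Ia = S/5 = (4500/161)/5 = 900/161 ≈ 5.590 in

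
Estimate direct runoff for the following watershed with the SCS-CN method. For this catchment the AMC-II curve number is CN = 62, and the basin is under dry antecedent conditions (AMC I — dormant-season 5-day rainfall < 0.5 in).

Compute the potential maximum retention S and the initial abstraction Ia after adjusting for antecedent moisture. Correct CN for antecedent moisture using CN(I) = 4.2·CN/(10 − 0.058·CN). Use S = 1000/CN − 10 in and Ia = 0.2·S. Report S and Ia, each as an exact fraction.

S = 9500/651 in ≈ 14.593 in; Ia = 1900/651 in ≈ 2.919 in

Adjust CN=62 to AMC I: 4.2·62/(10 − 0.058·62) → (1302/5) ÷ (1601/250) = 65100/1601 ≈ 40.662
Max retention: S = 1000/(65100/1601) − 10 = 9500/651 in (≈ 14.593 in)
Ia = 0.2S: 0.2·14.593 = 2.919 in (exactly 1900/651)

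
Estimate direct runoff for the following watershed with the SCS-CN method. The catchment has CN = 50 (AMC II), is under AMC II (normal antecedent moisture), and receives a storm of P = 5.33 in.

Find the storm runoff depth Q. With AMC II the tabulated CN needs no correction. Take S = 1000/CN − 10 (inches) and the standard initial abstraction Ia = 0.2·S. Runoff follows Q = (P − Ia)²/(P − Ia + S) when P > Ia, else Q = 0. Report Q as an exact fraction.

Q = 110889/133300 in ≈ 0.832 in

AMC II — tabulated CN = 50 applies directly.
S = 1000/50 − 10 = 10 in ≈ 10.000 in
Ia = 0.2S: 0.2·10.000 = 2.000 in (exactly 2)
Since P=5.330 > Ia=2.000: effective rainfall P−Ia = 333/100 in
Q: (333/100)² ÷ (1333/100) = 110889/133300 in (≈ 0.832 in)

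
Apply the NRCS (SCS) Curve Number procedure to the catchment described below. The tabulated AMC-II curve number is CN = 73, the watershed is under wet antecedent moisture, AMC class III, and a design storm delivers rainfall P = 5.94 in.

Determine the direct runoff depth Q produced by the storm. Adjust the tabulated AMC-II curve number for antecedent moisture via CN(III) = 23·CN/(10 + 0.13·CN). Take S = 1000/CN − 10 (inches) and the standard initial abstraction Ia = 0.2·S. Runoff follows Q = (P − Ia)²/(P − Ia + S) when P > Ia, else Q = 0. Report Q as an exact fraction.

Adjust CN=73 to AMC III: 23·73/(10 + 0.13·73) → 1679 ÷ (1949/100) = 167900/1949 ≈ 86.147
Max retention: S = 1000/(167900/1949) − 10 = 2700/1679 in (≈ 1.608 in)
Ia = 0.2S: 0.2·1.608 = 0.322 in (exactly 540/1679)
P − Ia = 5.940 − 0.322 = 471663/83950 ≈ 5.618 in (> 0, runoff occurs)
Q: (471663/83950)² ÷ (606663/83950) = 8239480947/1886272550 in (≈ 4.368 in)

Q = 8239480947/1886272550 in ≈ 4.368 in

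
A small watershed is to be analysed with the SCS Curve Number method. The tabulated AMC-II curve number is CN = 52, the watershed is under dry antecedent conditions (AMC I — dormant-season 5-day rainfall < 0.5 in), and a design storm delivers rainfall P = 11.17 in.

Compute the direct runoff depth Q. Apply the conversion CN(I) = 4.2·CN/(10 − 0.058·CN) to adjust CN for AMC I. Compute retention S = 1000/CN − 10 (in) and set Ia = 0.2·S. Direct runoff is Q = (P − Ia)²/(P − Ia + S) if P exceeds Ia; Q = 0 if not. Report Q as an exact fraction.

Q = 3800352609/2380987700 in ≈ 1.596 in

Dry (AMC I): CN(I) = 4.2·52/(10 − 0.058·52) = (1092/5)/(873/125) = 9100/291 ≈ 31.271
Retention S: 1000/CN − 10 with CN=31.271 → S = 2000/91 ≈ 21.978 in
Ia = 0.2·(2000/91) = 400/91 in ≈ 4.396 in
Excess rainfall: 11.170 − 4.396 = 6.774 in; P > Ia so Q > 0
Q = (61647/9100)²/((61647/9100) + 2000/91) = (3800352609/82810000)/(261647/9100) = 3800352609/2380987700 in ≈ 1.596 in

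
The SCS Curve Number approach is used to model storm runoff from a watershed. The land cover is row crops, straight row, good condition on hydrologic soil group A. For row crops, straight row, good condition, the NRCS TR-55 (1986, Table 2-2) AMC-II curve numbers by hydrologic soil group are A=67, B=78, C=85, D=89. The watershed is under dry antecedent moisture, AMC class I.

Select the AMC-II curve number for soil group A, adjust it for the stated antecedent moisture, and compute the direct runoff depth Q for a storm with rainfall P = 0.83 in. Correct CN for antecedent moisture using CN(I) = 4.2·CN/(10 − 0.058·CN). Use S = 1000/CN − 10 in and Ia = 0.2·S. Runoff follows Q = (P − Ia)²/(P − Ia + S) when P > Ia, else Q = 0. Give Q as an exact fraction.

NRCS table: row crops, straight row, good condition, soil group A → CN(II) = 67
Dry (AMC I): CN(I) = 4.2·67/(10 − 0.058·67) = (1407/5)/(3057/500) = 46900/1019 ≈ 46.026
S = 1000/(46900/1019) − 10 = 5500/469 in ≈ 11.727 in
Ia = 0.2S: 0.2·11.727 = 2.345 in (exactly 1100/469)
P = 0.830 ≤ Ia = 2.345 in: entire storm abstracted, Q = 0.

Q = 0 in ≈ 0.000 in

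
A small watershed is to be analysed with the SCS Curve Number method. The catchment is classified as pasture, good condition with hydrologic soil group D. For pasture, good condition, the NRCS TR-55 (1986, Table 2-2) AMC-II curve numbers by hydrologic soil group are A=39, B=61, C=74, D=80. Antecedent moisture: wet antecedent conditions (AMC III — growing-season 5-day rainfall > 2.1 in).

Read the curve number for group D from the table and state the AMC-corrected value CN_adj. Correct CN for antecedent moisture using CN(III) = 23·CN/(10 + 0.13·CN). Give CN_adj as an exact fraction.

NRCS table: pasture, good condition, soil group D → CN(II) = 80
Adjust CN=80 to AMC III: 23·80/(10 + 0.13·80) → 1840 ÷ (102/5) = 4600/51 ≈ 90.196

CN_adj = 4600/51 ≈ 90.196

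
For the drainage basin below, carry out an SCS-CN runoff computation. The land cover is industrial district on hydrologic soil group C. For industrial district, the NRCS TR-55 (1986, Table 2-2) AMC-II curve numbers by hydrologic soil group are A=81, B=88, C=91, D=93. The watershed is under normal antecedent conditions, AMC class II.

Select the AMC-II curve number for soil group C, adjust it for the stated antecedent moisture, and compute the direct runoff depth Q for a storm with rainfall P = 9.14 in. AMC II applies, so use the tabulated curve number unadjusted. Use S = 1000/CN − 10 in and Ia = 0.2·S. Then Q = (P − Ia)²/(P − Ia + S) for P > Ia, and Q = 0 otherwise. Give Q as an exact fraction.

NRCS table: industrial district, soil group C → CN(II) = 91
Average conditions: CN = 91 (no AMC adjustment).
Retention S: 1000/CN − 10 with CN=91.000 → S = 90/91 ≈ 0.989 in
Ia = 0.2·(90/91) = 18/91 in ≈ 0.198 in
Since P=9.140 > Ia=0.198: effective rainfall P−Ia = 40687/4550 in
Q = (40687/4550)²/((40687/4550) + 90/91) = (1655431969/20702500)/(45187/4550) = 1655431969/205600850 in ≈ 8.052 in

Q = 1655431969/205600850 in ≈ 8.052 in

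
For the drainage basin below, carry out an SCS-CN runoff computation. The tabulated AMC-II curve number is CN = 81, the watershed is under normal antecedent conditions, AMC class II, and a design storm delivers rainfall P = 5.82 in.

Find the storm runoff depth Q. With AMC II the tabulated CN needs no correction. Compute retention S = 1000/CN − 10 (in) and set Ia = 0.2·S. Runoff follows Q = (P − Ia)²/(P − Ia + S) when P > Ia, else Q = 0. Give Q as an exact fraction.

Q = 469632241/126242550 in ≈ 3.720 in

Average conditions: CN = 81 (no AMC adjustment).
Retention S: 1000/CN − 10 with CN=81.000 → S = 190/81 ≈ 2.346 in
Ia = 0.2S: 0.2·2.346 = 0.469 in (exactly 38/81)
P − Ia = 5.820 − 0.469 = 21671/4050 ≈ 5.351 in (> 0, runoff occurs)
Q = (21671/4050)²/((21671/4050) + 190/81) = (469632241/16402500)/(31171/4050) = 469632241/126242550 in ≈ 3.720 in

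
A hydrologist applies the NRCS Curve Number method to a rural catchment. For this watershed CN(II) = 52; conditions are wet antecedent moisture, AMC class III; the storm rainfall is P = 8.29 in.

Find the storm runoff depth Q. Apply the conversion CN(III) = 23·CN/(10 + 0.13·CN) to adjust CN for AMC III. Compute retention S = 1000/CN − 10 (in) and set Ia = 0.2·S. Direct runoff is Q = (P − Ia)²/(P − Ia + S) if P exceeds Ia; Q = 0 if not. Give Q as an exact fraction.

Adjust CN=52 to AMC III: 23·52/(10 + 0.13·52) → 1196 ÷ (419/25) = 29900/419 ≈ 71.360
Retention S: 1000/CN − 10 with CN=71.360 → S = 1200/299 ≈ 4.013 in
Ia = 0.2S: 0.2·4.013 = 0.803 in (exactly 240/299)
Excess rainfall: 8.290 − 0.803 = 7.487 in; P > Ia so Q > 0
Runoff Q = (P−Ia)²/(P−Ia+S) = (7.487)²/(7.487+4.013) = 50118224641/10281742900 ≈ 4.874 in

Q = 50118224641/10281742900 in ≈ 4.874 in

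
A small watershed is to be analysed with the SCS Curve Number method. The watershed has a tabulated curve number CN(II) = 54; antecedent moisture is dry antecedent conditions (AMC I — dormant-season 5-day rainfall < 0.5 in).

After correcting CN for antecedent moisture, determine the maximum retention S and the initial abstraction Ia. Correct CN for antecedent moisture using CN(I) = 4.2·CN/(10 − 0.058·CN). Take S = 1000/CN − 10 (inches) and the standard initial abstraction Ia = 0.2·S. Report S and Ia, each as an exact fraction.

Dry (AMC I): CN(I) = 4.2·54/(10 − 0.058·54) = (1134/5)/(1717/250) = 56700/1717 ≈ 33.023
Retention S: 1000/CN − 10 with CN=33.023 → S = 11500/567 ≈ 20.282 in
Ia = 0.2S: 0.2·20.282 = 4.056 in (exactly 2300/567)

S = 11500/567 in ≈ 20.282 in; Ia = 2300/567 in ≈ 4.056 in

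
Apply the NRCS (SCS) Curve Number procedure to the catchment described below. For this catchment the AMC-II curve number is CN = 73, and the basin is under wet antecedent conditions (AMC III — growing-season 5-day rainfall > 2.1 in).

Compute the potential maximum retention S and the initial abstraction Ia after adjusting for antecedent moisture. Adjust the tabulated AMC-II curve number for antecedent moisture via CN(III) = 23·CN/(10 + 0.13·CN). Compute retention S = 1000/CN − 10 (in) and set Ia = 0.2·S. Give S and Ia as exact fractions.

Wet (AMC III): CN(III) = 23·73/(10 + 0.13·73) = 1679/(1949/100) = 167900/1949 ≈ 86.147
S = 1000/(167900/1949) − 10 = 2700/1679 in ≈ 1.608 in
Ia = 0.2S: 0.2·1.608 = 0.322 in (exactly 540/1679)

S = 2700/1679 in ≈ 1.608 in; Ia = 540/1679 in ≈ 0.322 in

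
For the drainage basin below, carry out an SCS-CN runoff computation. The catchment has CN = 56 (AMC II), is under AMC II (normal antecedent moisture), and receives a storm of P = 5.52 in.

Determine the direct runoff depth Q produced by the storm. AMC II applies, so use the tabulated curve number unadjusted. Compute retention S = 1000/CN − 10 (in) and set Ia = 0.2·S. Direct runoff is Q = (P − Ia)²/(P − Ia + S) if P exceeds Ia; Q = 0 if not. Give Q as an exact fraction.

Q = 477481/361550 in ≈ 1.321 in

Average conditions: CN = 56 (no AMC adjustment).
Retention S: 1000/CN − 10 with CN=56.000 → S = 55/7 ≈ 7.857 in
Ia = 0.2·(55/7) = 11/7 in ≈ 1.571 in
P − Ia = 5.520 − 1.571 = 691/175 ≈ 3.949 in (> 0, runoff occurs)
Q: (691/175)² ÷ (2066/175) = 477481/361550 in (≈ 1.321 in)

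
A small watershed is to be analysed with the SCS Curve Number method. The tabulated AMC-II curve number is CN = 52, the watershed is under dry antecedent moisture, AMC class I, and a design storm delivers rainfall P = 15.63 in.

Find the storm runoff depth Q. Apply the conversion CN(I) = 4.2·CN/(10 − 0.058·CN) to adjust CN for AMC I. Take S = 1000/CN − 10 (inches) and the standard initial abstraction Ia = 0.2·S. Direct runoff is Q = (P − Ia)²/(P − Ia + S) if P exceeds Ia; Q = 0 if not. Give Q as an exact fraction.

Dry (AMC I): CN(I) = 4.2·52/(10 − 0.058·52) = (1092/5)/(873/125) = 9100/291 ≈ 31.271
Retention S: 1000/CN − 10 with CN=31.271 → S = 2000/91 ≈ 21.978 in
Ia = 0.2S: 0.2·21.978 = 4.396 in (exactly 400/91)
Excess rainfall: 15.630 − 4.396 = 11.234 in; P > Ia so Q > 0
Q = (102233/9100)²/((102233/9100) + 2000/91) = (10451586289/82810000)/(302233/9100) = 10451586289/2750320300 in ≈ 3.800 in

Q = 10451586289/2750320300 in ≈ 3.800 in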